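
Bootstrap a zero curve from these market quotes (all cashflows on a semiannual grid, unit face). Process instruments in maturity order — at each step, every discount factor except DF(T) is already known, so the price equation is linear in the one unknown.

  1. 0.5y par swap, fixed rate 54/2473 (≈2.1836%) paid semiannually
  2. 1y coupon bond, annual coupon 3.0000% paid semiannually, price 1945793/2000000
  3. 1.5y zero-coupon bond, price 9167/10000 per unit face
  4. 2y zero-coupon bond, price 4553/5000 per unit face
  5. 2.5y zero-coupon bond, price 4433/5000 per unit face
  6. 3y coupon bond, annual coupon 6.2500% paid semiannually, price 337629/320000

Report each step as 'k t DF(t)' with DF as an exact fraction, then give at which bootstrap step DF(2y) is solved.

1 1/2 2473/2500
2 1 9439/10000
3 3/2 9167/10000
4 2 4553/5000
5 5/2 4433/5000
6 3 8823/10000
DF(2y) is solved at step 4

step 1 [0.5y] swap r/2=27/2473: DF=(1 − 27/2473·(0))/(1+27/2473) = 2473/2500 ≈ 0.989200
step 2 [1y] bond c/2=3/200: DF=(1945793/2000000 − 3/200·(0.989200))/(1+3/200) = 9439/10000 ≈ 0.943900
step 3 [1.5y] zero: DF = P = 9167/10000 ≈ 0.916700
step 4 [2y] zero: DF = P = 4553/5000 ≈ 0.910600
step 5 [2.5y] zero: DF = P = 4433/5000 ≈ 0.886600
step 6 [3y] bond c/2=1/32: DF=(337629/320000 − 1/32·(0.989200+0.943900+0.916700+0.910600+0.886600))/(1+1/32) = 8823/10000 ≈ 0.882300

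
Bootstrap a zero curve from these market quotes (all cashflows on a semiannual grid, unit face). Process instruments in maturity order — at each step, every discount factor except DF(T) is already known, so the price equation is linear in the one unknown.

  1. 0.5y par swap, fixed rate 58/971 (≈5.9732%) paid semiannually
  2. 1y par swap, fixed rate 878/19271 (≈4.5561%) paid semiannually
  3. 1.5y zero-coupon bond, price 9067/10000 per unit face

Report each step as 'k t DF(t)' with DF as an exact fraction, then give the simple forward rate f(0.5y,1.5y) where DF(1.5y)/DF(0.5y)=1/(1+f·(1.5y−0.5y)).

1 1/2 971/1000
2 1 9561/10000
3 3/2 9067/10000
f(0.5y,1.5y) = ((971/1000)/(9067/10000) − 1)/(1) = 643/9067 ≈ 7.0917%

step 1 [0.5y] swap r/2=29/971: DF=(1 − 29/971·(0))/(1+29/971) = 971/1000 ≈ 0.971000
step 2 [1y] swap r/2=439/19271: DF=(1 − 439/19271·(0.971000))/(1+439/19271) = 9561/10000 ≈ 0.956100
step 3 [1.5y] zero: DF = P = 9067/10000 ≈ 0.906700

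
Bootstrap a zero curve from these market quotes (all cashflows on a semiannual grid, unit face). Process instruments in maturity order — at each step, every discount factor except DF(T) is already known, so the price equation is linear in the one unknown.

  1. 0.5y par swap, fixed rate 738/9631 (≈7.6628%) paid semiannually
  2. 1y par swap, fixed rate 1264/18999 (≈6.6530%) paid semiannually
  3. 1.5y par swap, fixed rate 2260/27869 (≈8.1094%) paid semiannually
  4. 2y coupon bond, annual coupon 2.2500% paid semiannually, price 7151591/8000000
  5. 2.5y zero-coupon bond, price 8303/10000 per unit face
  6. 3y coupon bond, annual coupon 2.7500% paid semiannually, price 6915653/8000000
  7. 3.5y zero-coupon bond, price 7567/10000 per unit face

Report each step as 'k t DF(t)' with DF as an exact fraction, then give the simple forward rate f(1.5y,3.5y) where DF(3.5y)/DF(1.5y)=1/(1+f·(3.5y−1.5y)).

step 1 [0.5y] swap r/2=369/9631: DF=(1 − 369/9631·(0))/(1+369/9631) = 9631/10000 ≈ 0.963100
step 2 [1y] swap r/2=632/18999: DF=(1 − 632/18999·(0.963100))/(1+632/18999) = 1171/1250 ≈ 0.936800
step 3 [1.5y] swap r/2=1130/27869: DF=(1 − 1130/27869·(0.963100+0.936800))/(1+1130/27869) = 887/1000 ≈ 0.887000
step 4 [2y] bond c/2=9/800: DF=(7151591/8000000 − 9/800·(0.963100+0.936800+0.887000))/(1+9/800) = 853/1000 ≈ 0.853000
step 5 [2.5y] zero: DF = P = 8303/10000 ≈ 0.830300
step 6 [3y] bond c/2=11/800: DF=(6915653/8000000 − 11/800·(0.963100+0.936800+0.887000+0.853000+0.830300))/(1+11/800) = 7921/10000 ≈ 0.792100
step 7 [3.5y] zero: DF = P = 7567/10000 ≈ 0.756700

1 1/2 9631/10000
2 1 1171/1250
3 3/2 887/1000
4 2 853/1000
5 5/2 8303/10000
6 3 7921/10000
7 7/2 7567/10000
f(1.5y,3.5y) = ((887/1000)/(7567/10000) − 1)/(2) = 1303/15134 ≈ 8.6098%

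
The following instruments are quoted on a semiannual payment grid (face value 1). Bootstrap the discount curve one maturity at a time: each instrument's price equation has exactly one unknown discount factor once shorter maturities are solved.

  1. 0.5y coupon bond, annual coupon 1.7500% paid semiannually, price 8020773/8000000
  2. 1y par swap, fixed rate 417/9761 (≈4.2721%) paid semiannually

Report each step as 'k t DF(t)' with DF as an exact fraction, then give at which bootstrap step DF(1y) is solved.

1 1/2 9939/10000
2 1 9583/10000
DF(1y) is solved at step 2

step 1 [0.5y] bond c/2=7/800: DF=(8020773/8000000 − 7/800·(0))/(1+7/800) = 9939/10000 ≈ 0.993900
step 2 [1y] swap r/2=417/19522: DF=(1 − 417/19522·(0.993900))/(1+417/19522) = 9583/10000 ≈ 0.958300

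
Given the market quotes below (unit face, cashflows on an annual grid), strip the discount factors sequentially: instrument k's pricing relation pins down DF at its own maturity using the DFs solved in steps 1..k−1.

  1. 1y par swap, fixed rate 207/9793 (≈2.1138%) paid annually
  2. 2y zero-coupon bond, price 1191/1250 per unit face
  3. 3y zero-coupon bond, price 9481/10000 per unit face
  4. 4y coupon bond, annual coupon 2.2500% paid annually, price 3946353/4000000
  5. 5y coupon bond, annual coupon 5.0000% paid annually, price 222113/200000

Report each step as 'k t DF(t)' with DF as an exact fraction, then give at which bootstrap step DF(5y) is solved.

1 1 9793/10000
2 2 1191/1250
3 3 9481/10000
4 4 1803/2000
5 5 1097/1250
DF(5y) is solved at step 5

step 1 [1y] swap r/1=207/9793: DF=(1 − 207/9793·(0))/(1+207/9793) = 9793/10000 ≈ 0.979300
step 2 [2y] zero: DF = P = 1191/1250 ≈ 0.952800
step 3 [3y] zero: DF = P = 9481/10000 ≈ 0.948100
step 4 [4y] bond c/1=9/400: DF=(3946353/4000000 − 9/400·(0.979300+0.952800+0.948100))/(1+9/400) = 1803/2000 ≈ 0.901500
step 5 [5y] bond c/1=1/20: DF=(222113/200000 − 1/20·(0.979300+0.952800+0.948100+0.901500))/(1+1/20) = 1097/1250 ≈ 0.877600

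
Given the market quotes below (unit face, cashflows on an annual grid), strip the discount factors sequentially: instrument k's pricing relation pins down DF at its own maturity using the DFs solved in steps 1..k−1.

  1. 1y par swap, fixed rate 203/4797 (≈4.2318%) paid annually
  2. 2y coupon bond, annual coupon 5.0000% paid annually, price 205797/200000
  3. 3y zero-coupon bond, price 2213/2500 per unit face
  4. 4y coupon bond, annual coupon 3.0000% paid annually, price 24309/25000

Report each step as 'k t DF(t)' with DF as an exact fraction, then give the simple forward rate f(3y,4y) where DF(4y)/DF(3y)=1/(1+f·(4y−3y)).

step 1 [1y] swap r/1=203/4797: DF=(1 − 203/4797·(0))/(1+203/4797) = 4797/5000 ≈ 0.959400
step 2 [2y] bond c/1=1/20: DF=(205797/200000 − 1/20·(0.959400))/(1+1/20) = 9343/10000 ≈ 0.934300
step 3 [3y] zero: DF = P = 2213/2500 ≈ 0.885200
step 4 [4y] bond c/1=3/100: DF=(24309/25000 − 3/100·(0.959400+0.934300+0.885200))/(1+3/100) = 8631/10000 ≈ 0.863100

1 1 4797/5000
2 2 9343/10000
3 3 2213/2500
4 4 8631/10000
f(3y,4y) = ((2213/2500)/(8631/10000) − 1)/(1) = 221/8631 ≈ 2.5605%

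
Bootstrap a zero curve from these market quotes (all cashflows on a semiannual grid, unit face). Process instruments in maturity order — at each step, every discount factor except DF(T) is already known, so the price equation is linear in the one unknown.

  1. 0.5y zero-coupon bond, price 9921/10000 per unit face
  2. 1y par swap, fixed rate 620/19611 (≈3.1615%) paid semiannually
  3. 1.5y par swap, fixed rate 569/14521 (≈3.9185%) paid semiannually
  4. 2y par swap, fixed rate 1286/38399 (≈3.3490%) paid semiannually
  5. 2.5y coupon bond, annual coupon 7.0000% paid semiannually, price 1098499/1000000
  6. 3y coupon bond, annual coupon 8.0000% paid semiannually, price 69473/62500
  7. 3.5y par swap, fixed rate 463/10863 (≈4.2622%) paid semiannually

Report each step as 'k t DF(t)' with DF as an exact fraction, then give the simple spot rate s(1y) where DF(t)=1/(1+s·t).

step 1 [0.5y] zero: DF = P = 9921/10000 ≈ 0.992100
step 2 [1y] swap r/2=310/19611: DF=(1 − 310/19611·(0.992100))/(1+310/19611) = 969/1000 ≈ 0.969000
step 3 [1.5y] swap r/2=569/29042: DF=(1 − 569/29042·(0.992100+0.969000))/(1+569/29042) = 9431/10000 ≈ 0.943100
step 4 [2y] swap r/2=643/38399: DF=(1 − 643/38399·(0.992100+0.969000+0.943100))/(1+643/38399) = 9357/10000 ≈ 0.935700
step 5 [2.5y] bond c/2=7/200: DF=(1098499/1000000 − 7/200·(0.992100+0.969000+0.943100+0.935700))/(1+7/200) = 1863/2000 ≈ 0.931500
step 6 [3y] bond c/2=1/25: DF=(69473/62500 − 1/25·(0.992100+0.969000+0.943100+0.935700+0.931500))/(1+1/25) = 8853/10000 ≈ 0.885300
step 7 [3.5y] swap r/2=463/21726: DF=(1 − 463/21726·(0.992100+0.969000+0.943100+0.935700+0.931500+0.885300))/(1+463/21726) = 8611/10000 ≈ 0.861100

1 1/2 9921/10000
2 1 969/1000
3 3/2 9431/10000
4 2 9357/10000
5 5/2 1863/2000
6 3 8853/10000
7 7/2 8611/10000
s(1y) = (1/(969/1000) − 1)/(1) = 31/969 ≈ 3.1992%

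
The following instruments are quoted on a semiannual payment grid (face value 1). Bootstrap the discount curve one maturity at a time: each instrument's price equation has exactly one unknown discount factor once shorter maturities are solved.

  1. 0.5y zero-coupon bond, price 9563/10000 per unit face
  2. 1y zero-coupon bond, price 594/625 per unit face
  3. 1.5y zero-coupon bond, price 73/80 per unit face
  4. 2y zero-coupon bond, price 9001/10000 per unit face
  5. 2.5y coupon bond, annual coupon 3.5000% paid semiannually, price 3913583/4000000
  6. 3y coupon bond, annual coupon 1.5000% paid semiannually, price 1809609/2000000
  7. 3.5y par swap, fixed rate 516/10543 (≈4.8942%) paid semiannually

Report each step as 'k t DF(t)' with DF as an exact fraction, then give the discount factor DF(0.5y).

1 1/2 9563/10000
2 1 594/625
3 3/2 73/80
4 2 9001/10000
5 5/2 561/625
6 3 8637/10000
7 7/2 2113/2500
DF(0.5y) = 9563/10000 ≈ 0.956300

step 1 [0.5y] zero: DF = P = 9563/10000 ≈ 0.956300
step 2 [1y] zero: DF = P = 594/625 ≈ 0.950400
step 3 [1.5y] zero: DF = P = 73/80 ≈ 0.912500
step 4 [2y] zero: DF = P = 9001/10000 ≈ 0.900100
step 5 [2.5y] bond c/2=7/400: DF=(3913583/4000000 − 7/400·(0.956300+0.950400+0.912500+0.900100))/(1+7/400) = 561/625 ≈ 0.897600
step 6 [3y] bond c/2=3/400: DF=(1809609/2000000 − 3/400·(0.956300+0.950400+0.912500+0.900100+0.897600))/(1+3/400) = 8637/10000 ≈ 0.863700
step 7 [3.5y] swap r/2=258/10543: DF=(1 − 258/10543·(0.956300+0.950400+0.912500+0.900100+0.897600+0.863700))/(1+258/10543) = 2113/2500 ≈ 0.845200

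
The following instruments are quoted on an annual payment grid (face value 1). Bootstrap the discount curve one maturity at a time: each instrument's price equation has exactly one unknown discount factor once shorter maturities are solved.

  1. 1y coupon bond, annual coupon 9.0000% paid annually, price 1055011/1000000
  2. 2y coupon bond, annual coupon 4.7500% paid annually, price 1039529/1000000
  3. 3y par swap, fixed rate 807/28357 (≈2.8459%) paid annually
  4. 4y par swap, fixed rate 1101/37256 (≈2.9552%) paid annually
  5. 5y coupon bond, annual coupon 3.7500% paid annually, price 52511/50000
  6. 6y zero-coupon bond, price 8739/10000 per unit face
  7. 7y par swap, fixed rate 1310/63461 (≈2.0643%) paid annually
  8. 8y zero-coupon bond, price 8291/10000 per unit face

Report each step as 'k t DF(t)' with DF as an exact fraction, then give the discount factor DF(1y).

step 1 [1y] bond c/1=9/100: DF=(1055011/1000000 − 9/100·(0))/(1+9/100) = 9679/10000 ≈ 0.967900
step 2 [2y] bond c/1=19/400: DF=(1039529/1000000 − 19/400·(0.967900))/(1+19/400) = 1897/2000 ≈ 0.948500
step 3 [3y] swap r/1=807/28357: DF=(1 − 807/28357·(0.967900+0.948500))/(1+807/28357) = 9193/10000 ≈ 0.919300
step 4 [4y] swap r/1=1101/37256: DF=(1 − 1101/37256·(0.967900+0.948500+0.919300))/(1+1101/37256) = 8899/10000 ≈ 0.889900
step 5 [5y] bond c/1=3/80: DF=(52511/50000 − 3/80·(0.967900+0.948500+0.919300+0.889900))/(1+3/80) = 1097/1250 ≈ 0.877600
step 6 [6y] zero: DF = P = 8739/10000 ≈ 0.873900
step 7 [7y] swap r/1=1310/63461: DF=(1 − 1310/63461·(0.967900+0.948500+0.919300+0.889900+0.877600+0.873900))/(1+1310/63461) = 869/1000 ≈ 0.869000
step 8 [8y] zero: DF = P = 8291/10000 ≈ 0.829100

1 1 9679/10000
2 2 1897/2000
3 3 9193/10000
4 4 8899/10000
5 5 1097/1250
6 6 8739/10000
7 7 869/1000
8 8 8291/10000
DF(1y) = 9679/10000 ≈ 0.967900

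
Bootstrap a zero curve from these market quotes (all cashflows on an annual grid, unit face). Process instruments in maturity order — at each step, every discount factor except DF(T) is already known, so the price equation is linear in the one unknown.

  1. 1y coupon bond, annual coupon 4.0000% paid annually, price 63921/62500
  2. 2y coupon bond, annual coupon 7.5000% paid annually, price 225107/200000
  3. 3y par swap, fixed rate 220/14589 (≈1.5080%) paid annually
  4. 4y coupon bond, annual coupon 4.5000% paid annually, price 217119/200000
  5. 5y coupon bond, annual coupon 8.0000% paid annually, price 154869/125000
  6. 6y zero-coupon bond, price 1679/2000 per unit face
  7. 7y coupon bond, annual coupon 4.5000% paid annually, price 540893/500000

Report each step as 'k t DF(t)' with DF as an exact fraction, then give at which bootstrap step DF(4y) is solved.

step 1 [1y] bond c/1=1/25: DF=(63921/62500 − 1/25·(0))/(1+1/25) = 4917/5000 ≈ 0.983400
step 2 [2y] bond c/1=3/40: DF=(225107/200000 − 3/40·(0.983400))/(1+3/40) = 1223/1250 ≈ 0.978400
step 3 [3y] swap r/1=220/14589: DF=(1 − 220/14589·(0.983400+0.978400))/(1+220/14589) = 239/250 ≈ 0.956000
step 4 [4y] bond c/1=9/200: DF=(217119/200000 − 9/200·(0.983400+0.978400+0.956000))/(1+9/200) = 2283/2500 ≈ 0.913200
step 5 [5y] bond c/1=2/25: DF=(154869/125000 − 2/25·(0.983400+0.978400+0.956000+0.913200))/(1+2/25) = 4317/5000 ≈ 0.863400
step 6 [6y] zero: DF = P = 1679/2000 ≈ 0.839500
step 7 [7y] bond c/1=9/200: DF=(540893/500000 − 9/200·(0.983400+0.978400+0.956000+0.913200+0.863400+0.839500))/(1+9/200) = 7969/10000 ≈ 0.796900

1 1 4917/5000
2 2 1223/1250
3 3 239/250
4 4 2283/2500
5 5 4317/5000
6 6 1679/2000
7 7 7969/10000
DF(4y) is solved at step 4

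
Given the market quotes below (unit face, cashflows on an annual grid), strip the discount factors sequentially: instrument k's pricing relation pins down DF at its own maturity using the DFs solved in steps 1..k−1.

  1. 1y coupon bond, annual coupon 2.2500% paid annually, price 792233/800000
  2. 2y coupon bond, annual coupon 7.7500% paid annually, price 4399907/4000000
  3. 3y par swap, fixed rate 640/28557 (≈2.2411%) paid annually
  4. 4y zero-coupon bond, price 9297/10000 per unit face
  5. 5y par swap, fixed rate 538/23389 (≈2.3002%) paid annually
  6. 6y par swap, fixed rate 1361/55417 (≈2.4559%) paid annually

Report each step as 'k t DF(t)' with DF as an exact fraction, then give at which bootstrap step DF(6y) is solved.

step 1 [1y] bond c/1=9/400: DF=(792233/800000 − 9/400·(0))/(1+9/400) = 1937/2000 ≈ 0.968500
step 2 [2y] bond c/1=31/400: DF=(4399907/4000000 − 31/400·(0.968500))/(1+31/400) = 1189/1250 ≈ 0.951200
step 3 [3y] swap r/1=640/28557: DF=(1 − 640/28557·(0.968500+0.951200))/(1+640/28557) = 117/125 ≈ 0.936000
step 4 [4y] zero: DF = P = 9297/10000 ≈ 0.929700
step 5 [5y] swap r/1=538/23389: DF=(1 − 538/23389·(0.968500+0.951200+0.936000+0.929700))/(1+538/23389) = 2231/2500 ≈ 0.892400
step 6 [6y] swap r/1=1361/55417: DF=(1 − 1361/55417·(0.968500+0.951200+0.936000+0.929700+0.892400))/(1+1361/55417) = 8639/10000 ≈ 0.863900

1 1 1937/2000
2 2 1189/1250
3 3 117/125
4 4 9297/10000
5 5 2231/2500
6 6 8639/10000
DF(6y) is solved at step 6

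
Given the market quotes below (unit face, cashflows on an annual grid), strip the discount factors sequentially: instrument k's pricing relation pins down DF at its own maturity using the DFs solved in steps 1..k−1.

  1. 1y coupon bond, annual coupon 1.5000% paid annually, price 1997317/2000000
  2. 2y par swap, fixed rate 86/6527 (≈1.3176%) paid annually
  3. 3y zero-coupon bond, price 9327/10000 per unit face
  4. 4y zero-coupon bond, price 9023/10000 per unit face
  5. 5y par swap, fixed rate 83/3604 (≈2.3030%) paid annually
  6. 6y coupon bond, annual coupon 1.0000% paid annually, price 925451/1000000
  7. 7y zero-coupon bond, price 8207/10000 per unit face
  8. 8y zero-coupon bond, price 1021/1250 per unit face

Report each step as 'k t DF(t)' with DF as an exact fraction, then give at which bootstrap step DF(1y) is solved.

1 1 9839/10000
2 2 4871/5000
3 3 9327/10000
4 4 9023/10000
5 5 8921/10000
6 6 8699/10000
7 7 8207/10000
8 8 1021/1250
DF(1y) is solved at step 1

step 1 [1y] bond c/1=3/200: DF=(1997317/2000000 − 3/200·(0))/(1+3/200) = 9839/10000 ≈ 0.983900
step 2 [2y] swap r/1=86/6527: DF=(1 − 86/6527·(0.983900))/(1+86/6527) = 4871/5000 ≈ 0.974200
step 3 [3y] zero: DF = P = 9327/10000 ≈ 0.932700
step 4 [4y] zero: DF = P = 9023/10000 ≈ 0.902300
step 5 [5y] swap r/1=83/3604: DF=(1 − 83/3604·(0.983900+0.974200+0.932700+0.902300))/(1+83/3604) = 8921/10000 ≈ 0.892100
step 6 [6y] bond c/1=1/100: DF=(925451/1000000 − 1/100·(0.983900+0.974200+0.932700+0.902300+0.892100))/(1+1/100) = 8699/10000 ≈ 0.869900
step 7 [7y] zero: DF = P = 8207/10000 ≈ 0.820700
step 8 [8y] zero: DF = P = 1021/1250 ≈ 0.816800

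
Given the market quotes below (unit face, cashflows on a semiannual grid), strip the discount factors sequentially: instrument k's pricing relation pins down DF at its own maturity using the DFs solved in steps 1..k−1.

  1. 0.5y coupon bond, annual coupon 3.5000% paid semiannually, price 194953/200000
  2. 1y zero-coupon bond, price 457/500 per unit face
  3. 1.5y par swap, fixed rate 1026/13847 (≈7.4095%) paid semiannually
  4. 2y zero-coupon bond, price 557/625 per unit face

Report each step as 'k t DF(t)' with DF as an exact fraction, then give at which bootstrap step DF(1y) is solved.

1 1/2 479/500
2 1 457/500
3 3/2 4487/5000
4 2 557/625
DF(1y) is solved at step 2

step 1 [0.5y] bond c/2=7/400: DF=(194953/200000 − 7/400·(0))/(1+7/400) = 479/500 ≈ 0.958000
step 2 [1y] zero: DF = P = 457/500 ≈ 0.914000
step 3 [1.5y] swap r/2=513/13847: DF=(1 − 513/13847·(0.958000+0.914000))/(1+513/13847) = 4487/5000 ≈ 0.897400
step 4 [2y] zero: DF = P = 557/625 ≈ 0.891200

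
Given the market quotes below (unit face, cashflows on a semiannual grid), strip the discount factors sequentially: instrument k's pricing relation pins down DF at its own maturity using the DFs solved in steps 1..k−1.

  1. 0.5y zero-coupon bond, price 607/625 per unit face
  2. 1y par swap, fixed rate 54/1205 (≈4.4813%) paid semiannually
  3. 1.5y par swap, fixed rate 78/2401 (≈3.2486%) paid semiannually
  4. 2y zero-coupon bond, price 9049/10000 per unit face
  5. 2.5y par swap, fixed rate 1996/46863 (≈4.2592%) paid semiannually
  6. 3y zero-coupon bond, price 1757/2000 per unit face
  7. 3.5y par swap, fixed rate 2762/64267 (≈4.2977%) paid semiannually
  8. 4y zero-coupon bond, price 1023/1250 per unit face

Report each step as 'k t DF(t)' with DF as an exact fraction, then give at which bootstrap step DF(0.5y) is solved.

step 1 [0.5y] zero: DF = P = 607/625 ≈ 0.971200
step 2 [1y] swap r/2=27/1205: DF=(1 − 27/1205·(0.971200))/(1+27/1205) = 598/625 ≈ 0.956800
step 3 [1.5y] swap r/2=39/2401: DF=(1 − 39/2401·(0.971200+0.956800))/(1+39/2401) = 2383/2500 ≈ 0.953200
step 4 [2y] zero: DF = P = 9049/10000 ≈ 0.904900
step 5 [2.5y] swap r/2=998/46863: DF=(1 − 998/46863·(0.971200+0.956800+0.953200+0.904900))/(1+998/46863) = 4501/5000 ≈ 0.900200
step 6 [3y] zero: DF = P = 1757/2000 ≈ 0.878500
step 7 [3.5y] swap r/2=1381/64267: DF=(1 − 1381/64267·(0.971200+0.956800+0.953200+0.904900+0.900200+0.878500))/(1+1381/64267) = 8619/10000 ≈ 0.861900
step 8 [4y] zero: DF = P = 1023/1250 ≈ 0.818400

1 1/2 607/625
2 1 598/625
3 3/2 2383/2500
4 2 9049/10000
5 5/2 4501/5000
6 3 1757/2000
7 7/2 8619/10000
8 4 1023/1250
DF(0.5y) is solved at step 1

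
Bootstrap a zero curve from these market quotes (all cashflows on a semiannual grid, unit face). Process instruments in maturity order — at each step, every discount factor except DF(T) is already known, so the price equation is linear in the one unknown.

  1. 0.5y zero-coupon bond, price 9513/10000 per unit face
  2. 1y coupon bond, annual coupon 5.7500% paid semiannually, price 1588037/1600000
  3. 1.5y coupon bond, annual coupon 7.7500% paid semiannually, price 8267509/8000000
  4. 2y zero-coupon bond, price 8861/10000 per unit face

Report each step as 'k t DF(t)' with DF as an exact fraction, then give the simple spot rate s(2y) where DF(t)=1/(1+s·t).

1 1/2 9513/10000
2 1 4691/5000
3 3/2 2311/2500
4 2 8861/10000
s(2y) = (1/(8861/10000) − 1)/(2) = 1139/17722 ≈ 6.4270%

step 1 [0.5y] zero: DF = P = 9513/10000 ≈ 0.951300
step 2 [1y] bond c/2=23/800: DF=(1588037/1600000 − 23/800·(0.951300))/(1+23/800) = 4691/5000 ≈ 0.938200
step 3 [1.5y] bond c/2=31/800: DF=(8267509/8000000 − 31/800·(0.951300+0.938200))/(1+31/800) = 2311/2500 ≈ 0.924400
step 4 [2y] zero: DF = P = 8861/10000 ≈ 0.886100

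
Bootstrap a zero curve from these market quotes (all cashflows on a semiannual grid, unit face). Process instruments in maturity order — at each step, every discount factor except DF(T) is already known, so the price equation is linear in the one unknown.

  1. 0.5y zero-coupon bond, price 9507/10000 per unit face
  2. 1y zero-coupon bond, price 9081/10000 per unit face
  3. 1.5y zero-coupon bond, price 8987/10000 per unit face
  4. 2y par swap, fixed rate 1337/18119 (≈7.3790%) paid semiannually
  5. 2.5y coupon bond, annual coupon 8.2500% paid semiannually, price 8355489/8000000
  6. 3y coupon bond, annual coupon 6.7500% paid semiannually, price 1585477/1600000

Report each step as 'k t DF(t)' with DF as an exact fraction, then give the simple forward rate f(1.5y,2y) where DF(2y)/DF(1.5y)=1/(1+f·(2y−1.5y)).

1 1/2 9507/10000
2 1 9081/10000
3 3/2 8987/10000
4 2 8663/10000
5 5/2 1719/2000
6 3 4061/5000
f(1.5y,2y) = ((8987/10000)/(8663/10000) − 1)/(1/2) = 648/8663 ≈ 7.4801%

step 1 [0.5y] zero: DF = P = 9507/10000 ≈ 0.950700
step 2 [1y] zero: DF = P = 9081/10000 ≈ 0.908100
step 3 [1.5y] zero: DF = P = 8987/10000 ≈ 0.898700
step 4 [2y] swap r/2=1337/36238: DF=(1 − 1337/36238·(0.950700+0.908100+0.898700))/(1+1337/36238) = 8663/10000 ≈ 0.866300
step 5 [2.5y] bond c/2=33/800: DF=(8355489/8000000 − 33/800·(0.950700+0.908100+0.898700+0.866300))/(1+33/800) = 1719/2000 ≈ 0.859500
step 6 [3y] bond c/2=27/800: DF=(1585477/1600000 − 27/800·(0.950700+0.908100+0.898700+0.866300+0.859500))/(1+27/800) = 4061/5000 ≈ 0.812200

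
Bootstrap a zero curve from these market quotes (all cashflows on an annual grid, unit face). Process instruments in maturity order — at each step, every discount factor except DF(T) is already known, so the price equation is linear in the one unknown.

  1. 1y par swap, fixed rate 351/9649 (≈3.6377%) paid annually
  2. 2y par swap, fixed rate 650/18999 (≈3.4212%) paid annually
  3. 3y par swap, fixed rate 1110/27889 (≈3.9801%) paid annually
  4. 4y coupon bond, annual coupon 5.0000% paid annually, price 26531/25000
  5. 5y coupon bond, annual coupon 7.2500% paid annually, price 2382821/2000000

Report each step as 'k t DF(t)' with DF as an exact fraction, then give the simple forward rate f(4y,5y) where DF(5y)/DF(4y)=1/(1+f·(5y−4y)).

step 1 [1y] swap r/1=351/9649: DF=(1 − 351/9649·(0))/(1+351/9649) = 9649/10000 ≈ 0.964900
step 2 [2y] swap r/1=650/18999: DF=(1 − 650/18999·(0.964900))/(1+650/18999) = 187/200 ≈ 0.935000
step 3 [3y] swap r/1=1110/27889: DF=(1 − 1110/27889·(0.964900+0.935000))/(1+1110/27889) = 889/1000 ≈ 0.889000
step 4 [4y] bond c/1=1/20: DF=(26531/25000 − 1/20·(0.964900+0.935000+0.889000))/(1+1/20) = 8779/10000 ≈ 0.877900
step 5 [5y] bond c/1=29/400: DF=(2382821/2000000 − 29/400·(0.964900+0.935000+0.889000+0.877900))/(1+29/400) = 863/1000 ≈ 0.863000

1 1 9649/10000
2 2 187/200
3 3 889/1000
4 4 8779/10000
5 5 863/1000
f(4y,5y) = ((8779/10000)/(863/1000) − 1)/(1) = 149/8630 ≈ 1.7265%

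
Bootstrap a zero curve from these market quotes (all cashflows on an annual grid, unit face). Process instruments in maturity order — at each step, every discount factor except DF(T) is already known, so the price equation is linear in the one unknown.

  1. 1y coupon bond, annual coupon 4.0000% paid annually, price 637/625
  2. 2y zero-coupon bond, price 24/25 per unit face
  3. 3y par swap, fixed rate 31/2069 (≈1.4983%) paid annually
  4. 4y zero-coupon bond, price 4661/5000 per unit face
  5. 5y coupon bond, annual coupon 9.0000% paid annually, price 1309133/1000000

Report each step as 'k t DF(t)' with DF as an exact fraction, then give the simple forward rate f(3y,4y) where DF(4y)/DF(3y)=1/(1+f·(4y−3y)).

1 1 49/50
2 2 24/25
3 3 4783/5000
4 4 4661/5000
5 5 8849/10000
f(3y,4y) = ((4783/5000)/(4661/5000) − 1)/(1) = 122/4661 ≈ 2.6175%

step 1 [1y] bond c/1=1/25: DF=(637/625 − 1/25·(0))/(1+1/25) = 49/50 ≈ 0.980000
step 2 [2y] zero: DF = P = 24/25 ≈ 0.960000
step 3 [3y] swap r/1=31/2069: DF=(1 − 31/2069·(0.980000+0.960000))/(1+31/2069) = 4783/5000 ≈ 0.956600
step 4 [4y] zero: DF = P = 4661/5000 ≈ 0.932200
step 5 [5y] bond c/1=9/100: DF=(1309133/1000000 − 9/100·(0.980000+0.960000+0.956600+0.932200))/(1+9/100) = 8849/10000 ≈ 0.884900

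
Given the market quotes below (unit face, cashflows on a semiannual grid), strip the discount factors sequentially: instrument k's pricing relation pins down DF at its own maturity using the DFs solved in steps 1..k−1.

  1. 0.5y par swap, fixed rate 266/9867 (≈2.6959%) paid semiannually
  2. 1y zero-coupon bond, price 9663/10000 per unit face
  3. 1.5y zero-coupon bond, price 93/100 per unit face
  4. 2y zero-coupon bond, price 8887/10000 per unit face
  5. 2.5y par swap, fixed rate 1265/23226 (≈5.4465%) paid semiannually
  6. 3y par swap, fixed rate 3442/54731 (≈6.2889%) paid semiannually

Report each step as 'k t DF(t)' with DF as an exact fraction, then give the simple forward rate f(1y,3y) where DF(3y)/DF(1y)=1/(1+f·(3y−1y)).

1 1/2 9867/10000
2 1 9663/10000
3 3/2 93/100
4 2 8887/10000
5 5/2 1747/2000
6 3 8279/10000
f(1y,3y) = ((9663/10000)/(8279/10000) − 1)/(2) = 692/8279 ≈ 8.3585%

step 1 [0.5y] swap r/2=133/9867: DF=(1 − 133/9867·(0))/(1+133/9867) = 9867/10000 ≈ 0.986700
step 2 [1y] zero: DF = P = 9663/10000 ≈ 0.966300
step 3 [1.5y] zero: DF = P = 93/100 ≈ 0.930000
step 4 [2y] zero: DF = P = 8887/10000 ≈ 0.888700
step 5 [2.5y] swap r/2=1265/46452: DF=(1 − 1265/46452·(0.986700+0.966300+0.930000+0.888700))/(1+1265/46452) = 1747/2000 ≈ 0.873500
step 6 [3y] swap r/2=1721/54731: DF=(1 − 1721/54731·(0.986700+0.966300+0.930000+0.888700+0.873500))/(1+1721/54731) = 8279/10000 ≈ 0.827900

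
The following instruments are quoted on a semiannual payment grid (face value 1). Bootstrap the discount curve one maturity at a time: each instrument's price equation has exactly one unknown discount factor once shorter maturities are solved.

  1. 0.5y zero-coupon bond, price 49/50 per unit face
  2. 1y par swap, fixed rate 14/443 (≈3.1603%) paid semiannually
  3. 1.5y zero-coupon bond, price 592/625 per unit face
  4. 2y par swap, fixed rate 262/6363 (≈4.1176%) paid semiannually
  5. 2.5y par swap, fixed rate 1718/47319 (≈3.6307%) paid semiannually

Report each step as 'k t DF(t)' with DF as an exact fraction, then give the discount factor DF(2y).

step 1 [0.5y] zero: DF = P = 49/50 ≈ 0.980000
step 2 [1y] swap r/2=7/443: DF=(1 − 7/443·(0.980000))/(1+7/443) = 2423/2500 ≈ 0.969200
step 3 [1.5y] zero: DF = P = 592/625 ≈ 0.947200
step 4 [2y] swap r/2=131/6363: DF=(1 − 131/6363·(0.980000+0.969200+0.947200))/(1+131/6363) = 4607/5000 ≈ 0.921400
step 5 [2.5y] swap r/2=859/47319: DF=(1 − 859/47319·(0.980000+0.969200+0.947200+0.921400))/(1+859/47319) = 9141/10000 ≈ 0.914100

1 1/2 49/50
2 1 2423/2500
3 3/2 592/625
4 2 4607/5000
5 5/2 9141/10000
DF(2y) = 4607/5000 ≈ 0.921400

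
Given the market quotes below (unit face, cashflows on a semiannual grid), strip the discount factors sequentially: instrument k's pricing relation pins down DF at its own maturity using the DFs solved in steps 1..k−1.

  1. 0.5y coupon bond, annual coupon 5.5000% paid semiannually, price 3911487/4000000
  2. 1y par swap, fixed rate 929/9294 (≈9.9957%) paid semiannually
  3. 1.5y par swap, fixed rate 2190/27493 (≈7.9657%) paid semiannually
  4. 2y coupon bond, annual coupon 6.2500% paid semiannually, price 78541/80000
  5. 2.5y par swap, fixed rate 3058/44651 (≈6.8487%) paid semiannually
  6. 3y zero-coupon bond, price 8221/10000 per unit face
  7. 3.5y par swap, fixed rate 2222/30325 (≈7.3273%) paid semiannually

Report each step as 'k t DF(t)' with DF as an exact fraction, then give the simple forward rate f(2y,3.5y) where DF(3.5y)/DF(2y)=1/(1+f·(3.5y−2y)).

1 1/2 9517/10000
2 1 9071/10000
3 3/2 1781/2000
4 2 8687/10000
5 5/2 8471/10000
6 3 8221/10000
7 7/2 3889/5000
f(2y,3.5y) = ((8687/10000)/(3889/5000) − 1)/(3/2) = 303/3889 ≈ 7.7912%

step 1 [0.5y] bond c/2=11/400: DF=(3911487/4000000 − 11/400·(0))/(1+11/400) = 9517/10000 ≈ 0.951700
step 2 [1y] swap r/2=929/18588: DF=(1 − 929/18588·(0.951700))/(1+929/18588) = 9071/10000 ≈ 0.907100
step 3 [1.5y] swap r/2=1095/27493: DF=(1 − 1095/27493·(0.951700+0.907100))/(1+1095/27493) = 1781/2000 ≈ 0.890500
step 4 [2y] bond c/2=1/32: DF=(78541/80000 − 1/32·(0.951700+0.907100+0.890500))/(1+1/32) = 8687/10000 ≈ 0.868700
step 5 [2.5y] swap r/2=1529/44651: DF=(1 − 1529/44651·(0.951700+0.907100+0.890500+0.868700))/(1+1529/44651) = 8471/10000 ≈ 0.847100
step 6 [3y] zero: DF = P = 8221/10000 ≈ 0.822100
step 7 [3.5y] swap r/2=1111/30325: DF=(1 − 1111/30325·(0.951700+0.907100+0.890500+0.868700+0.847100+0.822100))/(1+1111/30325) = 3889/5000 ≈ 0.777800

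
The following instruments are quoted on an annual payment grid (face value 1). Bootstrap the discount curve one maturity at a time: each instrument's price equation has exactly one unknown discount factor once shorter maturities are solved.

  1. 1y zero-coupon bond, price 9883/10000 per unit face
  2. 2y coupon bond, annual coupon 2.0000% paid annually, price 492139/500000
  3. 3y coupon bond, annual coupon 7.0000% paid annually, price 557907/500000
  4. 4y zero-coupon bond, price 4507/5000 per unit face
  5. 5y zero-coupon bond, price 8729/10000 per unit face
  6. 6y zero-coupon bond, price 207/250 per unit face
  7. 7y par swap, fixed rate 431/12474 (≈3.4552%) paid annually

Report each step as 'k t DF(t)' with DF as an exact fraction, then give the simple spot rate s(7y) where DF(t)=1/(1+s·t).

1 1 9883/10000
2 2 591/625
3 3 9163/10000
4 4 4507/5000
5 5 8729/10000
6 6 207/250
7 7 1569/2000
s(7y) = (1/(1569/2000) − 1)/(7) = 431/10983 ≈ 3.9242%

step 1 [1y] zero: DF = P = 9883/10000 ≈ 0.988300
step 2 [2y] bond c/1=1/50: DF=(492139/500000 − 1/50·(0.988300))/(1+1/50) = 591/625 ≈ 0.945600
step 3 [3y] bond c/1=7/100: DF=(557907/500000 − 7/100·(0.988300+0.945600))/(1+7/100) = 9163/10000 ≈ 0.916300
step 4 [4y] zero: DF = P = 4507/5000 ≈ 0.901400
step 5 [5y] zero: DF = P = 8729/10000 ≈ 0.872900
step 6 [6y] zero: DF = P = 207/250 ≈ 0.828000
step 7 [7y] swap r/1=431/12474: DF=(1 − 431/12474·(0.988300+0.945600+0.916300+0.901400+0.872900+0.828000))/(1+431/12474) = 1569/2000 ≈ 0.784500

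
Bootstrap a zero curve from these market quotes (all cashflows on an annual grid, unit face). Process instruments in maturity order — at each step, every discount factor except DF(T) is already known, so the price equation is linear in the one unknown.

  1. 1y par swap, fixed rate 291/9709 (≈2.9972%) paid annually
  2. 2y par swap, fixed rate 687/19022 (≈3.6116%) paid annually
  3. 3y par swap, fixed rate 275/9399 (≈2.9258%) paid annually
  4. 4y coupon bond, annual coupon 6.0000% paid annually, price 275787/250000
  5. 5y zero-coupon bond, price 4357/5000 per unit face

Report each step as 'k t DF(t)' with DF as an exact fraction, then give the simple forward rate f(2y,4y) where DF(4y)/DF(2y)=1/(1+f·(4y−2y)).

step 1 [1y] swap r/1=291/9709: DF=(1 − 291/9709·(0))/(1+291/9709) = 9709/10000 ≈ 0.970900
step 2 [2y] swap r/1=687/19022: DF=(1 − 687/19022·(0.970900))/(1+687/19022) = 9313/10000 ≈ 0.931300
step 3 [3y] swap r/1=275/9399: DF=(1 − 275/9399·(0.970900+0.931300))/(1+275/9399) = 367/400 ≈ 0.917500
step 4 [4y] bond c/1=3/50: DF=(275787/250000 − 3/50·(0.970900+0.931300+0.917500))/(1+3/50) = 8811/10000 ≈ 0.881100
step 5 [5y] zero: DF = P = 4357/5000 ≈ 0.871400

1 1 9709/10000
2 2 9313/10000
3 3 367/400
4 4 8811/10000
5 5 4357/5000
f(2y,4y) = ((9313/10000)/(8811/10000) − 1)/(2) = 251/8811 ≈ 2.8487%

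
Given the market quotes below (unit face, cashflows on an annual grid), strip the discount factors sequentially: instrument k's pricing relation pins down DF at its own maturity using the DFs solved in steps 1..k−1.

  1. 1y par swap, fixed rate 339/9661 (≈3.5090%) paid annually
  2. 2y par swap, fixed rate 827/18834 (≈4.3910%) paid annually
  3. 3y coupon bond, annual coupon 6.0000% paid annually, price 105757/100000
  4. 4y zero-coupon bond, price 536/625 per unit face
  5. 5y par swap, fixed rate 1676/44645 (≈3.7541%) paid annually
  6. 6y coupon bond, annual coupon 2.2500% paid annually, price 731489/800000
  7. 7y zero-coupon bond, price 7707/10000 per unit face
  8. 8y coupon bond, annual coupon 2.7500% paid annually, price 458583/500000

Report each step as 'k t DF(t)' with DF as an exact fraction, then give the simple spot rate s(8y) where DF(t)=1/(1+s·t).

1 1 9661/10000
2 2 9173/10000
3 3 8911/10000
4 4 536/625
5 5 2081/2500
6 6 199/250
7 7 7707/10000
8 8 457/625
s(8y) = (1/(457/625) − 1)/(8) = 21/457 ≈ 4.5952%

step 1 [1y] swap r/1=339/9661: DF=(1 − 339/9661·(0))/(1+339/9661) = 9661/10000 ≈ 0.966100
step 2 [2y] swap r/1=827/18834: DF=(1 − 827/18834·(0.966100))/(1+827/18834) = 9173/10000 ≈ 0.917300
step 3 [3y] bond c/1=3/50: DF=(105757/100000 − 3/50·(0.966100+0.917300))/(1+3/50) = 8911/10000 ≈ 0.891100
step 4 [4y] zero: DF = P = 536/625 ≈ 0.857600
step 5 [5y] swap r/1=1676/44645: DF=(1 − 1676/44645·(0.966100+0.917300+0.891100+0.857600))/(1+1676/44645) = 2081/2500 ≈ 0.832400
step 6 [6y] bond c/1=9/400: DF=(731489/800000 − 9/400·(0.966100+0.917300+0.891100+0.857600+0.832400))/(1+9/400) = 199/250 ≈ 0.796000
step 7 [7y] zero: DF = P = 7707/10000 ≈ 0.770700
step 8 [8y] bond c/1=11/400: DF=(458583/500000 − 11/400·(0.966100+0.917300+0.891100+0.857600+0.832400+0.796000+0.770700))/(1+11/400) = 457/625 ≈ 0.731200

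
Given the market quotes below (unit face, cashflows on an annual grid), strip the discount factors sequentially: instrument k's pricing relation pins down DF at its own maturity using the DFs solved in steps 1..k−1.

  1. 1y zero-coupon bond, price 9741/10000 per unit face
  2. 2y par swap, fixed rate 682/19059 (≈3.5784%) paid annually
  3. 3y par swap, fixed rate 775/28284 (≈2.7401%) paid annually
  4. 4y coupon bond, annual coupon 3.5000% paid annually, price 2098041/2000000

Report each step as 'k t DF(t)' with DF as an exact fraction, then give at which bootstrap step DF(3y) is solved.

step 1 [1y] zero: DF = P = 9741/10000 ≈ 0.974100
step 2 [2y] swap r/1=682/19059: DF=(1 − 682/19059·(0.974100))/(1+682/19059) = 4659/5000 ≈ 0.931800
step 3 [3y] swap r/1=775/28284: DF=(1 − 775/28284·(0.974100+0.931800))/(1+775/28284) = 369/400 ≈ 0.922500
step 4 [4y] bond c/1=7/200: DF=(2098041/2000000 − 7/200·(0.974100+0.931800+0.922500))/(1+7/200) = 9179/10000 ≈ 0.917900

1 1 9741/10000
2 2 4659/5000
3 3 369/400
4 4 9179/10000
DF(3y) is solved at step 3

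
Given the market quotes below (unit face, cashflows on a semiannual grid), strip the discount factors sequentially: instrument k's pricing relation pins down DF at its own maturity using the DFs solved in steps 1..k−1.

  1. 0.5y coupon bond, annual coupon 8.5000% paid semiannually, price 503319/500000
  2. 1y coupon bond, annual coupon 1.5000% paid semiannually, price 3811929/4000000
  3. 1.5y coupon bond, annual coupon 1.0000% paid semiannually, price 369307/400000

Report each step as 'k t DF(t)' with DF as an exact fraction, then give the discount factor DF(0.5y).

step 1 [0.5y] bond c/2=17/400: DF=(503319/500000 − 17/400·(0))/(1+17/400) = 1207/1250 ≈ 0.965600
step 2 [1y] bond c/2=3/400: DF=(3811929/4000000 − 3/400·(0.965600))/(1+3/400) = 9387/10000 ≈ 0.938700
step 3 [1.5y] bond c/2=1/200: DF=(369307/400000 − 1/200·(0.965600+0.938700))/(1+1/200) = 2273/2500 ≈ 0.909200

1 1/2 1207/1250
2 1 9387/10000
3 3/2 2273/2500
DF(0.5y) = 1207/1250 ≈ 0.965600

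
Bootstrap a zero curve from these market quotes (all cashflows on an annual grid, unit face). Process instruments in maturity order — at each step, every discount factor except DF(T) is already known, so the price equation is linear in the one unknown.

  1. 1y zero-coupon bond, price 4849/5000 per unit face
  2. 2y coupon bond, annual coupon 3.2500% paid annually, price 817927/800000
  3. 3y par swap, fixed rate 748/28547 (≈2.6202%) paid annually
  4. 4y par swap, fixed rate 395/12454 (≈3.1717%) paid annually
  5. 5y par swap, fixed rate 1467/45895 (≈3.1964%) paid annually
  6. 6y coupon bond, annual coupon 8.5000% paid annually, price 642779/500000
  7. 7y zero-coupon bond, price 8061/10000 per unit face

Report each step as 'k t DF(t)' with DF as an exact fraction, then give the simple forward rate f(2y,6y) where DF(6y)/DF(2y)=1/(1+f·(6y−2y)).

1 1 4849/5000
2 2 9597/10000
3 3 2313/2500
4 4 1763/2000
5 5 8533/10000
6 6 8253/10000
7 7 8061/10000
f(2y,6y) = ((9597/10000)/(8253/10000) − 1)/(4) = 16/393 ≈ 4.0712%

step 1 [1y] zero: DF = P = 4849/5000 ≈ 0.969800
step 2 [2y] bond c/1=13/400: DF=(817927/800000 − 13/400·(0.969800))/(1+13/400) = 9597/10000 ≈ 0.959700
step 3 [3y] swap r/1=748/28547: DF=(1 − 748/28547·(0.969800+0.959700))/(1+748/28547) = 2313/2500 ≈ 0.925200
step 4 [4y] swap r/1=395/12454: DF=(1 − 395/12454·(0.969800+0.959700+0.925200))/(1+395/12454) = 1763/2000 ≈ 0.881500
step 5 [5y] swap r/1=1467/45895: DF=(1 − 1467/45895·(0.969800+0.959700+0.925200+0.881500))/(1+1467/45895) = 8533/10000 ≈ 0.853300
step 6 [6y] bond c/1=17/200: DF=(642779/500000 − 17/200·(0.969800+0.959700+0.925200+0.881500+0.853300))/(1+17/200) = 8253/10000 ≈ 0.825300
step 7 [7y] zero: DF = P = 8061/10000 ≈ 0.806100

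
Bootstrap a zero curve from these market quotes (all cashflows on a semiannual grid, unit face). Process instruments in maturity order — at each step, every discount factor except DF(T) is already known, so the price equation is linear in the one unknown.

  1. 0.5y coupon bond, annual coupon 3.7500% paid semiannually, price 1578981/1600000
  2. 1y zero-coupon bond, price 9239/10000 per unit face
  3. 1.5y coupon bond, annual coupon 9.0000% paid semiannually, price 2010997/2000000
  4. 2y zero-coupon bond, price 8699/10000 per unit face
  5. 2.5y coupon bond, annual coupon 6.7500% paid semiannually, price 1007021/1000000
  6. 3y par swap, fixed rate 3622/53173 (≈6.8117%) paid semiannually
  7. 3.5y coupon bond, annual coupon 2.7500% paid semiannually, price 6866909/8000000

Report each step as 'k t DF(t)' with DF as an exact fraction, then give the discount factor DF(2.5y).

step 1 [0.5y] bond c/2=3/160: DF=(1578981/1600000 − 3/160·(0))/(1+3/160) = 9687/10000 ≈ 0.968700
step 2 [1y] zero: DF = P = 9239/10000 ≈ 0.923900
step 3 [1.5y] bond c/2=9/200: DF=(2010997/2000000 − 9/200·(0.968700+0.923900))/(1+9/200) = 8807/10000 ≈ 0.880700
step 4 [2y] zero: DF = P = 8699/10000 ≈ 0.869900
step 5 [2.5y] bond c/2=27/800: DF=(1007021/1000000 − 27/800·(0.968700+0.923900+0.880700+0.869900))/(1+27/800) = 1069/1250 ≈ 0.855200
step 6 [3y] swap r/2=1811/53173: DF=(1 − 1811/53173·(0.968700+0.923900+0.880700+0.869900+0.855200))/(1+1811/53173) = 8189/10000 ≈ 0.818900
step 7 [3.5y] bond c/2=11/800: DF=(6866909/8000000 − 11/800·(0.968700+0.923900+0.880700+0.869900+0.855200+0.818900))/(1+11/800) = 3873/5000 ≈ 0.774600

1 1/2 9687/10000
2 1 9239/10000
3 3/2 8807/10000
4 2 8699/10000
5 5/2 1069/1250
6 3 8189/10000
7 7/2 3873/5000
DF(2.5y) = 1069/1250 ≈ 0.855200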